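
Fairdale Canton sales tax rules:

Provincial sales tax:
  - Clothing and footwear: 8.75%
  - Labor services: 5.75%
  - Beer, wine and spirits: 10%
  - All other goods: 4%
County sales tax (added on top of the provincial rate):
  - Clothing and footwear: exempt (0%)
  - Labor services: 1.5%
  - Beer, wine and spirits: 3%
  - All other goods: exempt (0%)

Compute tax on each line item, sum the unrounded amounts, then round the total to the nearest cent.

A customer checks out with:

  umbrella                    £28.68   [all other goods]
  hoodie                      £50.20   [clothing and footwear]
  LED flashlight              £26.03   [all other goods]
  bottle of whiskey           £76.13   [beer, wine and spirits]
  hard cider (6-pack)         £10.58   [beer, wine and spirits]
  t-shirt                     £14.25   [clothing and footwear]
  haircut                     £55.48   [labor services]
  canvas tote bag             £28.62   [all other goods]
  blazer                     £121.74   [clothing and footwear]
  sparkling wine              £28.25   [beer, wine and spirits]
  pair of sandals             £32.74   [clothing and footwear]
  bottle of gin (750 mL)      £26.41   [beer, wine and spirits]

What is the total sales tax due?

£44.89

Umbrella £28.68: all other goods → 4% + 0% county = 4% → £1.1472
Hoodie £50.20: clothing and footwear → 8.75% + 0% county = 8.75% → £4.3925
LED flashlight £26.03: all other goods → 4% + 0% county = 4% → £1.0412
Bottle of whiskey £76.13: beer, wine and spirits → 10% + 3% county = 13% → £9.8969
Hard cider (6-pack) £10.58: beer, wine and spirits → 10% + 3% county = 13% → £1.3754
T-shirt £14.25: clothing and footwear → 8.75% + 0% county = 8.75% → £1.246875
Haircut £55.48: labor services → 5.75% + 1.5% county = 7.25% → £4.0223
Canvas tote bag £28.62: all other goods → 4% + 0% county = 4% → £1.1448
Blazer £121.74: clothing and footwear → 8.75% + 0% county = 8.75% → £10.65225
Sparkling wine £28.25: beer, wine and spirits → 10% + 3% county = 13% → £3.6725
Pair of sandals £32.74: clothing and footwear → 8.75% + 0% county = 8.75% → £2.86475
Bottle of gin (750 mL) £26.41: beer, wine and spirits → 10% + 3% county = 13% → £3.4333
Unrounded tax sum = £44.889975 → £44.89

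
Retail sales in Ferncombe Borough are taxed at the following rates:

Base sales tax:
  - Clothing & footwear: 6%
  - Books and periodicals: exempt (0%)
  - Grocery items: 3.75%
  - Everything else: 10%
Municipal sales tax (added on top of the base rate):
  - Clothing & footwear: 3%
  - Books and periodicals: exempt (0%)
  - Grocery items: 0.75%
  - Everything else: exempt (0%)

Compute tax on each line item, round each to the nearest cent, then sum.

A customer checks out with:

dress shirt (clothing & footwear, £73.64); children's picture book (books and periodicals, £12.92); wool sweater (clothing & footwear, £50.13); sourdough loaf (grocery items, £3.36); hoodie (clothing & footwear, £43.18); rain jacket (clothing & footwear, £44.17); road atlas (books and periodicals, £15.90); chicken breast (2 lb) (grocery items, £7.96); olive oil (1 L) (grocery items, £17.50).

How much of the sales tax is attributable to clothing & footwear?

Dress shirt £73.64: clothing & footwear → 6% + 3% municipal = 9% → £6.63
Wool sweater £50.13: clothing & footwear → 6% + 3% municipal = 9% → £4.51
Hoodie £43.18: clothing & footwear → 6% + 3% municipal = 9% → £3.89
Rain jacket £44.17: clothing & footwear → 6% + 3% municipal = 9% → £3.98
Tax on clothing & footwear = £6.63 + £4.51 + £3.89 + £3.98 = £19.01

£19.01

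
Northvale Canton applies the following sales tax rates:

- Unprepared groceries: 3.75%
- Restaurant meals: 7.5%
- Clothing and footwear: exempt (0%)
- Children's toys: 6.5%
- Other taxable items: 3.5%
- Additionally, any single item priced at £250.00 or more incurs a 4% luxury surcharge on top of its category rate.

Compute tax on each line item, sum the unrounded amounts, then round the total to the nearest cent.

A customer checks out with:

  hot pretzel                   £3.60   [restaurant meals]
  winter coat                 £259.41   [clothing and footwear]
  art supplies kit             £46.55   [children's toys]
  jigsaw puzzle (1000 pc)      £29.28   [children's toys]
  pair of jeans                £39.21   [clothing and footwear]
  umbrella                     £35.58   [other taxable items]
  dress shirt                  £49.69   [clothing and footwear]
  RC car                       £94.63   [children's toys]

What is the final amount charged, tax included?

Hot pretzel £3.60: restaurant meals → 7.5% → £0.27
Winter coat £259.41: clothing and footwear → 0% + 4% surcharge = 4% → £10.3764
Art supplies kit £46.55: children's toys → 6.5% → £3.02575
Jigsaw puzzle (1000 pc) £29.28: children's toys → 6.5% → £1.9032
Pair of jeans £39.21: clothing and footwear → 0% → £0.00
Umbrella £35.58: other taxable items → 3.5% → £1.2453
Dress shirt £49.69: clothing and footwear → 0% → £0.00
RC car £94.63: children's toys → 6.5% → £6.15095
Subtotal = £557.95; unrounded tax = £22.9716 → £22.97; total due = £580.92

£580.92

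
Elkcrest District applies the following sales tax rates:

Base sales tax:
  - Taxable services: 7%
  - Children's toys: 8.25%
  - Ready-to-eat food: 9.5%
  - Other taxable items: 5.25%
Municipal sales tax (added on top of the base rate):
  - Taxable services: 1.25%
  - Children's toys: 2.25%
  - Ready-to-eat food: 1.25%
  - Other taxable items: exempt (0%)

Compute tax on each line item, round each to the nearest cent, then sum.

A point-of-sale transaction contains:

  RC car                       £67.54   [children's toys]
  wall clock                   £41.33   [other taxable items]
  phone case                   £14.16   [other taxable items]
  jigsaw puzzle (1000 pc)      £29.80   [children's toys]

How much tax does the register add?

£13.13

RC car £67.54: children's toys → 8.25% + 2.25% municipal = 10.5% → £7.09
Wall clock £41.33: other taxable items → 5.25% + 0% municipal = 5.25% → £2.17
Phone case £14.16: other taxable items → 5.25% + 0% municipal = 5.25% → £0.74
Jigsaw puzzle (1000 pc) £29.80: children's toys → 8.25% + 2.25% municipal = 10.5% → £3.13
Total tax = £7.09 + £2.17 + £0.74 + £3.13 = £13.13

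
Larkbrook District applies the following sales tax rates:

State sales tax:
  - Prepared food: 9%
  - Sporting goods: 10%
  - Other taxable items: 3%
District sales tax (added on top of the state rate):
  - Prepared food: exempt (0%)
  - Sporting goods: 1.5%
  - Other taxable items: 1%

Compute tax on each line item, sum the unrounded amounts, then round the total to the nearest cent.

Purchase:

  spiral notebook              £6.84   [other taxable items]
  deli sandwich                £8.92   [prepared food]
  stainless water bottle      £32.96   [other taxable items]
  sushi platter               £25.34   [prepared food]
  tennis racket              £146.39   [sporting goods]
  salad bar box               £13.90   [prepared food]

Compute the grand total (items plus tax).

Spiral notebook £6.84: other taxable items → 3% + 1% district = 4% → £0.2736
Deli sandwich £8.92: prepared food → 9% + 0% district = 9% → £0.8028
Stainless water bottle £32.96: other taxable items → 3% + 1% district = 4% → £1.3184
Sushi platter £25.34: prepared food → 9% + 0% district = 9% → £2.2806
Tennis racket £146.39: sporting goods → 10% + 1.5% district = 11.5% → £16.83485
Salad bar box £13.90: prepared food → 9% + 0% district = 9% → £1.251
Subtotal = £234.35; unrounded tax = £22.76125 → £22.76; total due = £257.11

£257.11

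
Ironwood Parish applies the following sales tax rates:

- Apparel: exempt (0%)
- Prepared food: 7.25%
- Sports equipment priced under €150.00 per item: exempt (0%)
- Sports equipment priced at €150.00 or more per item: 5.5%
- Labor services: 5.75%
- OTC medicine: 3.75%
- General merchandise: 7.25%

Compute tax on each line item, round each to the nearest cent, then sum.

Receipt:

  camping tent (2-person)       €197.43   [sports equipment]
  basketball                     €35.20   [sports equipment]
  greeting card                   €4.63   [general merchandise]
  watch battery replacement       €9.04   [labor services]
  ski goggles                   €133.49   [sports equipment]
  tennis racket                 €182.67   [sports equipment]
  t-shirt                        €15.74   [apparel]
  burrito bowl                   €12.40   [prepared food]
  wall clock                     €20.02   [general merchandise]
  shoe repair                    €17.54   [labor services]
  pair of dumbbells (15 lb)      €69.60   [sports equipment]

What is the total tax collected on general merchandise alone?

€1.79

Greeting card €4.63: general merchandise → 7.25% → €0.34
Wall clock €20.02: general merchandise → 7.25% → €1.45
Tax on general merchandise = €0.34 + €1.45 = €1.79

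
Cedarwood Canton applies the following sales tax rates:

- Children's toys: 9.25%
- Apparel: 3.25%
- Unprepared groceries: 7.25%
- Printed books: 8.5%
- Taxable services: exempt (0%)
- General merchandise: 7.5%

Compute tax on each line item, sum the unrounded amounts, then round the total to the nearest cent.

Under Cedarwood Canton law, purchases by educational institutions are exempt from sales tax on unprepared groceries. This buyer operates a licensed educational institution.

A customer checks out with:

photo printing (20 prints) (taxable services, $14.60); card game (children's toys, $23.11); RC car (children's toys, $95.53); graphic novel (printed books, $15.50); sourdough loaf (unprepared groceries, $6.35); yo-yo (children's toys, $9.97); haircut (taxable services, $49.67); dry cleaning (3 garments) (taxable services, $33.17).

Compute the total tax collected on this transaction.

Photo printing (20 prints) $14.60: taxable services → 0% → $0.00
Card game $23.11: children's toys → 9.25% → $2.137675
RC car $95.53: children's toys → 9.25% → $8.836525
Graphic novel $15.50: printed books → 8.5% → $1.3175
Sourdough loaf $6.35: unprepared groceries, buyer-exempt → 0% → $0.00
Yo-yo $9.97: children's toys → 9.25% → $0.922225
Haircut $49.67: taxable services → 0% → $0.00
Dry cleaning (3 garments) $33.17: taxable services → 0% → $0.00
Unrounded tax sum = $13.213925 → $13.21

$13.21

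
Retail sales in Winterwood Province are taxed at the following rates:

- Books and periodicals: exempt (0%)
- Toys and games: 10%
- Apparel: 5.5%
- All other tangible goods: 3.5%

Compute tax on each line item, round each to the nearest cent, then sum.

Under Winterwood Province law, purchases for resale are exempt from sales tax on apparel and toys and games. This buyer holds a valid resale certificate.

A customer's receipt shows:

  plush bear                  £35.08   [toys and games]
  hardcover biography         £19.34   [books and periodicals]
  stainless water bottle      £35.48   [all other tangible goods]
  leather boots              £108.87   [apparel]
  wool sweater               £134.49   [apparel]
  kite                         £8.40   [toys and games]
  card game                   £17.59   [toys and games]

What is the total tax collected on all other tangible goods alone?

Stainless water bottle £35.48: all other tangible goods → 3.5% → £1.24
Tax on all other tangible goods = £1.24

£1.24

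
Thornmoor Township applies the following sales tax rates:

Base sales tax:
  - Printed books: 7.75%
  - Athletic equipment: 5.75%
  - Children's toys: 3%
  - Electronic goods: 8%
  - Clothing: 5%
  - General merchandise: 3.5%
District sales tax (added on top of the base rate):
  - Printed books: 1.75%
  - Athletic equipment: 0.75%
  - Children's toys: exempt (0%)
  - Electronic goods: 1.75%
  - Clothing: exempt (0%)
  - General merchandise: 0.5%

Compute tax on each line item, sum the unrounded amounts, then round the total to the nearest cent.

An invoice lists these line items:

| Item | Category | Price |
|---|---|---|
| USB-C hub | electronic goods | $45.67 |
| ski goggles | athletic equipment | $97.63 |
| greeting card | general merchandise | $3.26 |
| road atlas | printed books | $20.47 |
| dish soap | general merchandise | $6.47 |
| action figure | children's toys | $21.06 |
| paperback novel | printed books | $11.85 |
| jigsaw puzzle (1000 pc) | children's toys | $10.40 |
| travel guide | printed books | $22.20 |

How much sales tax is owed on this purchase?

$17.31

USB-C hub $45.67: electronic goods → 8% + 1.75% district = 9.75% → $4.452825
Ski goggles $97.63: athletic equipment → 5.75% + 0.75% district = 6.5% → $6.34595
Greeting card $3.26: general merchandise → 3.5% + 0.5% district = 4% → $0.1304
Road atlas $20.47: printed books → 7.75% + 1.75% district = 9.5% → $1.94465
Dish soap $6.47: general merchandise → 3.5% + 0.5% district = 4% → $0.2588
Action figure $21.06: children's toys → 3% + 0% district = 3% → $0.6318
Paperback novel $11.85: printed books → 7.75% + 1.75% district = 9.5% → $1.12575
Jigsaw puzzle (1000 pc) $10.40: children's toys → 3% + 0% district = 3% → $0.312
Travel guide $22.20: printed books → 7.75% + 1.75% district = 9.5% → $2.109
Unrounded tax sum = $17.311175 → $17.31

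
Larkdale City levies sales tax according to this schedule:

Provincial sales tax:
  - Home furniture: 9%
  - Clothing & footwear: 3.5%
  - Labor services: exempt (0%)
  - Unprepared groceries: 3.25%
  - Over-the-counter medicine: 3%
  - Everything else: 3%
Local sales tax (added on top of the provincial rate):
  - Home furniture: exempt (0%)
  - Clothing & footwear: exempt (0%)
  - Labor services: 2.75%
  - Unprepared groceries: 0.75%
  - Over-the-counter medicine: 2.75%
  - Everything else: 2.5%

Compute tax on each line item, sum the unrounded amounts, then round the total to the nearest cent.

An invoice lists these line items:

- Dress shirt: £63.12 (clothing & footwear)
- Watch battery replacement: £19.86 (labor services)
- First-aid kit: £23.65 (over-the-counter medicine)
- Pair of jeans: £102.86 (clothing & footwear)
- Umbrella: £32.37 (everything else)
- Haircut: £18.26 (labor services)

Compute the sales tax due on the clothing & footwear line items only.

£5.81

Dress shirt £63.12: clothing & footwear → 3.5% + 0% local = 3.5% → £2.2092
Pair of jeans £102.86: clothing & footwear → 3.5% + 0% local = 3.5% → £3.6001
Tax on clothing & footwear: unrounded sum = £5.8093 → £5.81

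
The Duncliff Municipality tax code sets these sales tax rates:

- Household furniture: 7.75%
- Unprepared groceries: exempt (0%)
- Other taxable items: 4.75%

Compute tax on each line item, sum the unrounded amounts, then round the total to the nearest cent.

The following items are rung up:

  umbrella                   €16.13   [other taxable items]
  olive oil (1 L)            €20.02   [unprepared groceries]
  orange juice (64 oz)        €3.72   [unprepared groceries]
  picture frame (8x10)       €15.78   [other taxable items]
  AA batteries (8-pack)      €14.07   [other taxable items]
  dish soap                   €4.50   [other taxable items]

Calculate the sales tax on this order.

€2.40

Umbrella €16.13: other taxable items → 4.75% → €0.766175
Olive oil (1 L) €20.02: unprepared groceries → 0% → €0.00
Orange juice (64 oz) €3.72: unprepared groceries → 0% → €0.00
Picture frame (8x10) €15.78: other taxable items → 4.75% → €0.74955
AA batteries (8-pack) €14.07: other taxable items → 4.75% → €0.668325
Dish soap €4.50: other taxable items → 4.75% → €0.21375
Unrounded tax sum = €2.3978 → €2.40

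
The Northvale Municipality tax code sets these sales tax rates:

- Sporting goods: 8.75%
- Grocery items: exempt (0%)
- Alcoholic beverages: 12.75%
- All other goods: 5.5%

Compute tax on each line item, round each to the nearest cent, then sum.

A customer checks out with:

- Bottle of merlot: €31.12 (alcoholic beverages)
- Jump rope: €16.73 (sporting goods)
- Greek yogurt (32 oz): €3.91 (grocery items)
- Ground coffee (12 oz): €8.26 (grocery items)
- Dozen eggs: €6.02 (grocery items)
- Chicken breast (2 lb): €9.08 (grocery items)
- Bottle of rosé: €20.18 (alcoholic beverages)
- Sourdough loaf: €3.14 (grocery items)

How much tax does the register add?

€8.00

Bottle of merlot €31.12: alcoholic beverages → 12.75% → €3.97
Jump rope €16.73: sporting goods → 8.75% → €1.46
Greek yogurt (32 oz) €3.91: grocery items → 0% → €0.00
Ground coffee (12 oz) €8.26: grocery items → 0% → €0.00
Dozen eggs €6.02: grocery items → 0% → €0.00
Chicken breast (2 lb) €9.08: grocery items → 0% → €0.00
Bottle of rosé €20.18: alcoholic beverages → 12.75% → €2.57
Sourdough loaf €3.14: grocery items → 0% → €0.00
Total tax = €3.97 + €1.46 + €2.57 = €8.00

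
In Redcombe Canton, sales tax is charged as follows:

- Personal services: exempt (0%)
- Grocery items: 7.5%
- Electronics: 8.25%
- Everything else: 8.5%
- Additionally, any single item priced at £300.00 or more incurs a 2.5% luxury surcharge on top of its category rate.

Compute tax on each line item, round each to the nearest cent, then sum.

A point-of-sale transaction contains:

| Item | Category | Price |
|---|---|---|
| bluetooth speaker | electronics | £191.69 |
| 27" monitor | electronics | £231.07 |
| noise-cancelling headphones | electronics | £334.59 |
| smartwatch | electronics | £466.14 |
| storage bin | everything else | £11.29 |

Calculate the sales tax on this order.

Bluetooth speaker £191.69: electronics → 8.25% → £15.81
27" monitor £231.07: electronics → 8.25% → £19.06
Noise-cancelling headphones £334.59: electronics → 8.25% + 2.5% surcharge = 10.75% → £35.97
Smartwatch £466.14: electronics → 8.25% + 2.5% surcharge = 10.75% → £50.11
Storage bin £11.29: everything else → 8.5% → £0.96
Total tax = £15.81 + £19.06 + £35.97 + £50.11 + £0.96 = £121.91

£121.91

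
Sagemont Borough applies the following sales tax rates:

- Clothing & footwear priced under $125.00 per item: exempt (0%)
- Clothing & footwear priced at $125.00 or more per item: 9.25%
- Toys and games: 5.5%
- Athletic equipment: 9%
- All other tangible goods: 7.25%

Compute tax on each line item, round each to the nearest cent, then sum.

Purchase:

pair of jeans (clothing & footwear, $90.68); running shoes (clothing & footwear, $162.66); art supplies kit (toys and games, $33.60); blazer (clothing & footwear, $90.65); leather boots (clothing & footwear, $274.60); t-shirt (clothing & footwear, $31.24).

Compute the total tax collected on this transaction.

$42.30

Pair of jeans $90.68: clothing & footwear, under $125.00 → 0% → $0.00
Running shoes $162.66: clothing & footwear, $125.00 or more → 9.25% → $15.05
Art supplies kit $33.60: toys and games → 5.5% → $1.85
Blazer $90.65: clothing & footwear, under $125.00 → 0% → $0.00
Leather boots $274.60: clothing & footwear, $125.00 or more → 9.25% → $25.40
T-shirt $31.24: clothing & footwear, under $125.00 → 0% → $0.00
Total tax = $15.05 + $1.85 + $25.40 = $42.30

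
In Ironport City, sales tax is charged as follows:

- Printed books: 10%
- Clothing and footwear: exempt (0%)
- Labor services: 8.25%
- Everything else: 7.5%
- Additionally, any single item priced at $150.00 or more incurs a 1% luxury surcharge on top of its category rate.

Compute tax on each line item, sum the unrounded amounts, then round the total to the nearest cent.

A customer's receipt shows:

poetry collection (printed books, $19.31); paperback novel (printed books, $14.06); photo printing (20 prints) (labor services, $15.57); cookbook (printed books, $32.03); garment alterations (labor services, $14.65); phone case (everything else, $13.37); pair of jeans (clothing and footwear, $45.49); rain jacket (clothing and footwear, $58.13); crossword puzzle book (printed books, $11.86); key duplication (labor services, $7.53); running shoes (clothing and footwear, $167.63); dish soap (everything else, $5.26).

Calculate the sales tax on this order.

Poetry collection $19.31: printed books → 10% → $1.931
Paperback novel $14.06: printed books → 10% → $1.406
Photo printing (20 prints) $15.57: labor services → 8.25% → $1.284525
Cookbook $32.03: printed books → 10% → $3.203
Garment alterations $14.65: labor services → 8.25% → $1.208625
Phone case $13.37: everything else → 7.5% → $1.00275
Pair of jeans $45.49: clothing and footwear → 0% → $0.00
Rain jacket $58.13: clothing and footwear → 0% → $0.00
Crossword puzzle book $11.86: printed books → 10% → $1.186
Key duplication $7.53: labor services → 8.25% → $0.621225
Running shoes $167.63: clothing and footwear → 0% + 1% surcharge = 1% → $1.6763
Dish soap $5.26: everything else → 7.5% → $0.3945
Unrounded tax sum = $13.913925 → $13.91

$13.91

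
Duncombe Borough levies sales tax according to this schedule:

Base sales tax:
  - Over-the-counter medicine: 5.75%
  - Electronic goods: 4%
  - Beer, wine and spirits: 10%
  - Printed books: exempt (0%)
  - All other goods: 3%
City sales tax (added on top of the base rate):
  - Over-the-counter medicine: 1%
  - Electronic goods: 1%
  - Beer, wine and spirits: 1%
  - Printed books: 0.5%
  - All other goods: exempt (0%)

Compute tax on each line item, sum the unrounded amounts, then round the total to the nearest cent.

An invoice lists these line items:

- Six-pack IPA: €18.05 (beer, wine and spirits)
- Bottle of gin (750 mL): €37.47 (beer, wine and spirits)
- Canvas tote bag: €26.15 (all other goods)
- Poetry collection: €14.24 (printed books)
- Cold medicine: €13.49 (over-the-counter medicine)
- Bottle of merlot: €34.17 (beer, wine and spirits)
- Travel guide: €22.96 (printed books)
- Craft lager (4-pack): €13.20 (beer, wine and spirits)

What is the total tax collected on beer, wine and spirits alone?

Six-pack IPA €18.05: beer, wine and spirits → 10% + 1% city = 11% → €1.9855
Bottle of gin (750 mL) €37.47: beer, wine and spirits → 10% + 1% city = 11% → €4.1217
Bottle of merlot €34.17: beer, wine and spirits → 10% + 1% city = 11% → €3.7587
Craft lager (4-pack) €13.20: beer, wine and spirits → 10% + 1% city = 11% → €1.452
Tax on beer, wine and spirits: unrounded sum = €11.3179 → €11.32

€11.32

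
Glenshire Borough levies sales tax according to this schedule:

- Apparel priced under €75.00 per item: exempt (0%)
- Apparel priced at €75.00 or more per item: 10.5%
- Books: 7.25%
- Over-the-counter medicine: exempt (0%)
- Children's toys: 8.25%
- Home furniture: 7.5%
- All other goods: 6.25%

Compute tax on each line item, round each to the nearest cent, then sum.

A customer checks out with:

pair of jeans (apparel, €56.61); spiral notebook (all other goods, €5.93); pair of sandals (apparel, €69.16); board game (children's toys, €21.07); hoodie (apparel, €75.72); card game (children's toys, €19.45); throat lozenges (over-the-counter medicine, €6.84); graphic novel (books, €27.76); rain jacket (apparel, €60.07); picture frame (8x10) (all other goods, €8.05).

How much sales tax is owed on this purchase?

Pair of jeans €56.61: apparel, under €75.00 → 0% → €0.00
Spiral notebook €5.93: all other goods → 6.25% → €0.37
Pair of sandals €69.16: apparel, under €75.00 → 0% → €0.00
Board game €21.07: children's toys → 8.25% → €1.74
Hoodie €75.72: apparel, €75.00 or more → 10.5% → €7.95
Card game €19.45: children's toys → 8.25% → €1.60
Throat lozenges €6.84: over-the-counter medicine → 0% → €0.00
Graphic novel €27.76: books → 7.25% → €2.01
Rain jacket €60.07: apparel, under €75.00 → 0% → €0.00
Picture frame (8x10) €8.05: all other goods → 6.25% → €0.50
Total tax = €0.37 + €1.74 + €7.95 + €1.60 + €2.01 + €0.50 = €14.17

€14.17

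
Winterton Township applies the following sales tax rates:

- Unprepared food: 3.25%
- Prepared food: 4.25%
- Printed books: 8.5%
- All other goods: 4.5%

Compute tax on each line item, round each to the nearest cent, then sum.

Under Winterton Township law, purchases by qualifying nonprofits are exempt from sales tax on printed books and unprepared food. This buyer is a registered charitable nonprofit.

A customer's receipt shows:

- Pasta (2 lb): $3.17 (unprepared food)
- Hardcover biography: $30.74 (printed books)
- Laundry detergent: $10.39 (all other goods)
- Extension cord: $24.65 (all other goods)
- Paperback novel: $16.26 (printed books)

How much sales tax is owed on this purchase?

Pasta (2 lb) $3.17: unprepared food, buyer-exempt → 0% → $0.00
Hardcover biography $30.74: printed books, buyer-exempt → 0% → $0.00
Laundry detergent $10.39: all other goods → 4.5% → $0.47
Extension cord $24.65: all other goods → 4.5% → $1.11
Paperback novel $16.26: printed books, buyer-exempt → 0% → $0.00
Total tax = $0.47 + $1.11 = $1.58

$1.58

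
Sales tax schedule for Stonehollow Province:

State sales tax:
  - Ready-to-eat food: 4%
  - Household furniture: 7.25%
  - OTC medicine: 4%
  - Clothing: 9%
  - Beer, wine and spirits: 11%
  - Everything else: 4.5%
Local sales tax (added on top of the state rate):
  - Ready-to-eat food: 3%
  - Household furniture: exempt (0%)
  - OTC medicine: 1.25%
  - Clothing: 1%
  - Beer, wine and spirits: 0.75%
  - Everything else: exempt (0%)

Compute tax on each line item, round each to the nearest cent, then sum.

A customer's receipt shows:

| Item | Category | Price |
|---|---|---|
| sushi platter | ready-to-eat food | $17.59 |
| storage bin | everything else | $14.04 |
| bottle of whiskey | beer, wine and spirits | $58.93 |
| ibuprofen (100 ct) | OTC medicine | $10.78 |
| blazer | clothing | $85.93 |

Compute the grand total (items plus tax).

Sushi platter $17.59: ready-to-eat food → 4% + 3% local = 7% → $1.23
Storage bin $14.04: everything else → 4.5% + 0% local = 4.5% → $0.63
Bottle of whiskey $58.93: beer, wine and spirits → 11% + 0.75% local = 11.75% → $6.92
Ibuprofen (100 ct) $10.78: OTC medicine → 4% + 1.25% local = 5.25% → $0.57
Blazer $85.93: clothing → 9% + 1% local = 10% → $8.59
Subtotal = $187.27; tax = $17.94; total due = $205.21

$205.21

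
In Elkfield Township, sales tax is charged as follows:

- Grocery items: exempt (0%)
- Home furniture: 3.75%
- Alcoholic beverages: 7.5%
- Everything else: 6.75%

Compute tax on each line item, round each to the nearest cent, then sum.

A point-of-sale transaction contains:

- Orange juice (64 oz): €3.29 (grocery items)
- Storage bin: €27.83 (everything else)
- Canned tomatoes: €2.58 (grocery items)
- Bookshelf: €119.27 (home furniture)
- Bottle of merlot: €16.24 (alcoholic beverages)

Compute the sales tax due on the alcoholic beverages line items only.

Bottle of merlot €16.24: alcoholic beverages → 7.5% → €1.22
Tax on alcoholic beverages = €1.22

€1.22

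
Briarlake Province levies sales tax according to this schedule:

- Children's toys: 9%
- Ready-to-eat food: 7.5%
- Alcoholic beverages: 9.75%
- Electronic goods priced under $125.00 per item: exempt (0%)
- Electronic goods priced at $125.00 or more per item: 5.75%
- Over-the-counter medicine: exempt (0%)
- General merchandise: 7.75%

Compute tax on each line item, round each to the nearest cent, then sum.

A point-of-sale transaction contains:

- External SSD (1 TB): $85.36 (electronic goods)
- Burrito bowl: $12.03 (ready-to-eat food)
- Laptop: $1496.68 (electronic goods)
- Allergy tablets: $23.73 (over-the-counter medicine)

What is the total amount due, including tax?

External SSD (1 TB) $85.36: electronic goods, under $125.00 → 0% → $0.00
Burrito bowl $12.03: ready-to-eat food → 7.5% → $0.90
Laptop $1496.68: electronic goods, $125.00 or more → 5.75% → $86.06
Allergy tablets $23.73: over-the-counter medicine → 0% → $0.00
Subtotal = $1617.80; tax = $86.96; total due = $1704.76

$1704.76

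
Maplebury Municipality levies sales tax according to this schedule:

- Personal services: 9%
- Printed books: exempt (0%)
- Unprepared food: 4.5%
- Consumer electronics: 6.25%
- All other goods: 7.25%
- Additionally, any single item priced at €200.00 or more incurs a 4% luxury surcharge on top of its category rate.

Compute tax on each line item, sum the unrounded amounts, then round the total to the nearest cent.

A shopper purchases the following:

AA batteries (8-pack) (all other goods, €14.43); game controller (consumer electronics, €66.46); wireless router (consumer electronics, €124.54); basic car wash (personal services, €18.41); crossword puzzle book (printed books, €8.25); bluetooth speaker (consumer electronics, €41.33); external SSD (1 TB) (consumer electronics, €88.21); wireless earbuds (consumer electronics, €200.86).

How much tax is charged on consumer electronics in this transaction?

€40.62

Game controller €66.46: consumer electronics → 6.25% → €4.15375
Wireless router €124.54: consumer electronics → 6.25% → €7.78375
Bluetooth speaker €41.33: consumer electronics → 6.25% → €2.583125
External SSD (1 TB) €88.21: consumer electronics → 6.25% → €5.513125
Wireless earbuds €200.86: consumer electronics → 6.25% + 4% surcharge = 10.25% → €20.58815
Tax on consumer electronics: unrounded sum = €40.6219 → €40.62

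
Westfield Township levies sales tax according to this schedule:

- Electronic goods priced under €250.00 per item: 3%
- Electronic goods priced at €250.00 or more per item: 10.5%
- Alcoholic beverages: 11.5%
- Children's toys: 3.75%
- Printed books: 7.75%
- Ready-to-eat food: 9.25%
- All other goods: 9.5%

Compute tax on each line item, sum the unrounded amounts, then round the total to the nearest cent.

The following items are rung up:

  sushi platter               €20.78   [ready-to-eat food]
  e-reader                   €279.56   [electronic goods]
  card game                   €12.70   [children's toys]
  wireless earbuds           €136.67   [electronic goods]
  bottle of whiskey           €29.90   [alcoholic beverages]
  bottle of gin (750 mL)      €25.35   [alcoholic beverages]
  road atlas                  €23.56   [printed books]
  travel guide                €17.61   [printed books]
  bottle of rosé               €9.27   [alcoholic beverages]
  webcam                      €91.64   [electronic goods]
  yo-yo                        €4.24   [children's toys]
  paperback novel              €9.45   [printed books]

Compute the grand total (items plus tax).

Sushi platter €20.78: ready-to-eat food → 9.25% → €1.92215
E-reader €279.56: electronic goods, €250.00 or more → 10.5% → €29.3538
Card game €12.70: children's toys → 3.75% → €0.47625
Wireless earbuds €136.67: electronic goods, under €250.00 → 3% → €4.1001
Bottle of whiskey €29.90: alcoholic beverages → 11.5% → €3.4385
Bottle of gin (750 mL) €25.35: alcoholic beverages → 11.5% → €2.91525
Road atlas €23.56: printed books → 7.75% → €1.8259
Travel guide €17.61: printed books → 7.75% → €1.364775
Bottle of rosé €9.27: alcoholic beverages → 11.5% → €1.06605
Webcam €91.64: electronic goods, under €250.00 → 3% → €2.7492
Yo-yo €4.24: children's toys → 3.75% → €0.159
Paperback novel €9.45: printed books → 7.75% → €0.732375
Subtotal = €660.73; unrounded tax = €50.10335 → €50.10; total due = €710.83

€710.83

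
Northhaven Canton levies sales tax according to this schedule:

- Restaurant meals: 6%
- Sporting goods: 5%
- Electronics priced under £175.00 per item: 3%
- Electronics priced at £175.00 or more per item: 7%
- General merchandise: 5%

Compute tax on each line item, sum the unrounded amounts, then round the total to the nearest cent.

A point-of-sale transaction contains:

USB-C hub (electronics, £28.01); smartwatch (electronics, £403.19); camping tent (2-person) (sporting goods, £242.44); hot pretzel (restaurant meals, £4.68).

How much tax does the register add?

£41.47

USB-C hub £28.01: electronics, under £175.00 → 3% → £0.8403
Smartwatch £403.19: electronics, £175.00 or more → 7% → £28.2233
Camping tent (2-person) £242.44: sporting goods → 5% → £12.122
Hot pretzel £4.68: restaurant meals → 6% → £0.2808
Unrounded tax sum = £41.4664 → £41.47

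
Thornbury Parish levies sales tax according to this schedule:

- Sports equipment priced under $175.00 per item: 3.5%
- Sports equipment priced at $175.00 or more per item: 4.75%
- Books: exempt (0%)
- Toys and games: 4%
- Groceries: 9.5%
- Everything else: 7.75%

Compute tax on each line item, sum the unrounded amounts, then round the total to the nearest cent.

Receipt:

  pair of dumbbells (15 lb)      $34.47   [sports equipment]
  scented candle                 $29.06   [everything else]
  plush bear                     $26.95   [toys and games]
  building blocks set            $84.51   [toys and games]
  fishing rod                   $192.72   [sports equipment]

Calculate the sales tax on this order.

$17.07

Pair of dumbbells (15 lb) $34.47: sports equipment, under $175.00 → 3.5% → $1.20645
Scented candle $29.06: everything else → 7.75% → $2.25215
Plush bear $26.95: toys and games → 4% → $1.078
Building blocks set $84.51: toys and games → 4% → $3.3804
Fishing rod $192.72: sports equipment, $175.00 or more → 4.75% → $9.1542
Unrounded tax sum = $17.0712 → $17.07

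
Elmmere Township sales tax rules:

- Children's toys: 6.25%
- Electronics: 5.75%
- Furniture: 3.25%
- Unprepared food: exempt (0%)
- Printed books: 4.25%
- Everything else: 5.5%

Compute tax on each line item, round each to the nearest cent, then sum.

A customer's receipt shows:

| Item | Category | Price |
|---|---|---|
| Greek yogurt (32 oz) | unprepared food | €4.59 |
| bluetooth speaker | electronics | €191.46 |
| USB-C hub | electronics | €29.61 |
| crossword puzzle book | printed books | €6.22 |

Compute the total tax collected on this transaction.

Greek yogurt (32 oz) €4.59: unprepared food → 0% → €0.00
Bluetooth speaker €191.46: electronics → 5.75% → €11.01
USB-C hub €29.61: electronics → 5.75% → €1.70
Crossword puzzle book €6.22: printed books → 4.25% → €0.26
Total tax = €11.01 + €1.70 + €0.26 = €12.97

€12.97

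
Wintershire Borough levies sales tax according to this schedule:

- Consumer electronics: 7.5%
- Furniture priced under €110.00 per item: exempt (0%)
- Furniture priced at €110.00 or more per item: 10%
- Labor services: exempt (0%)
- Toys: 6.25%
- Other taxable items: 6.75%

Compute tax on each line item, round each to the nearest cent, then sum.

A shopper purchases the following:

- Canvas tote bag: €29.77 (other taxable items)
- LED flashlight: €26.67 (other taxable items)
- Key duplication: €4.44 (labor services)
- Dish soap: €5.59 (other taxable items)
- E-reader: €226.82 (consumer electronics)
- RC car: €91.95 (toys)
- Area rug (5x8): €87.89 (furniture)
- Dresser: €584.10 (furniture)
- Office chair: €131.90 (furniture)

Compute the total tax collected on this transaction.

Canvas tote bag €29.77: other taxable items → 6.75% → €2.01
LED flashlight €26.67: other taxable items → 6.75% → €1.80
Key duplication €4.44: labor services → 0% → €0.00
Dish soap €5.59: other taxable items → 6.75% → €0.38
E-reader €226.82: consumer electronics → 7.5% → €17.01
RC car €91.95: toys → 6.25% → €5.75
Area rug (5x8) €87.89: furniture, under €110.00 → 0% → €0.00
Dresser €584.10: furniture, €110.00 or more → 10% → €58.41
Office chair €131.90: furniture, €110.00 or more → 10% → €13.19
Total tax = €2.01 + €1.80 + €0.38 + €17.01 + €5.75 + €58.41 + €13.19 = €98.55

€98.55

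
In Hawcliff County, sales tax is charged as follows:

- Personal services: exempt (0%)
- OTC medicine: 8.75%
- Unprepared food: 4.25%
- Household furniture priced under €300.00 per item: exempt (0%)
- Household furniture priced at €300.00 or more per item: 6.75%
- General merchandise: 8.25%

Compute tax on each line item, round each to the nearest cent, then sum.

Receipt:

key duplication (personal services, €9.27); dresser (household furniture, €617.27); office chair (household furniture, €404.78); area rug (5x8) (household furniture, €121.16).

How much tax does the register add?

€68.99

Key duplication €9.27: personal services → 0% → €0.00
Dresser €617.27: household furniture, €300.00 or more → 6.75% → €41.67
Office chair €404.78: household furniture, €300.00 or more → 6.75% → €27.32
Area rug (5x8) €121.16: household furniture, under €300.00 → 0% → €0.00
Total tax = €41.67 + €27.32 = €68.99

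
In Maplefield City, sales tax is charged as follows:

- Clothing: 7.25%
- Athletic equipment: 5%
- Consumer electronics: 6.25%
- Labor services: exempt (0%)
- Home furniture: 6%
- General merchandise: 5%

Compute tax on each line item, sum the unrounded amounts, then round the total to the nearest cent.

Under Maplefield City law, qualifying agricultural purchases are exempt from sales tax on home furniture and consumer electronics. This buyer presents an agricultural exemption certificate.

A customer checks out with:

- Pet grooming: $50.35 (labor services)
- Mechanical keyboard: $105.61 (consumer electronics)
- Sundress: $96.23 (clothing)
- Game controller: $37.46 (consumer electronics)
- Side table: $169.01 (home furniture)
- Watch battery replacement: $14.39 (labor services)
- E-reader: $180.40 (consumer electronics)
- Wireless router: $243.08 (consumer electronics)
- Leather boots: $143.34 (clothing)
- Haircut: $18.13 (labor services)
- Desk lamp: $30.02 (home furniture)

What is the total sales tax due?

Pet grooming $50.35: labor services → 0% → $0.00
Mechanical keyboard $105.61: consumer electronics, buyer-exempt → 0% → $0.00
Sundress $96.23: clothing → 7.25% → $6.976675
Game controller $37.46: consumer electronics, buyer-exempt → 0% → $0.00
Side table $169.01: home furniture, buyer-exempt → 0% → $0.00
Watch battery replacement $14.39: labor services → 0% → $0.00
E-reader $180.40: consumer electronics, buyer-exempt → 0% → $0.00
Wireless router $243.08: consumer electronics, buyer-exempt → 0% → $0.00
Leather boots $143.34: clothing → 7.25% → $10.39215
Haircut $18.13: labor services → 0% → $0.00
Desk lamp $30.02: home furniture, buyer-exempt → 0% → $0.00
Unrounded tax sum = $17.368825 → $17.37

$17.37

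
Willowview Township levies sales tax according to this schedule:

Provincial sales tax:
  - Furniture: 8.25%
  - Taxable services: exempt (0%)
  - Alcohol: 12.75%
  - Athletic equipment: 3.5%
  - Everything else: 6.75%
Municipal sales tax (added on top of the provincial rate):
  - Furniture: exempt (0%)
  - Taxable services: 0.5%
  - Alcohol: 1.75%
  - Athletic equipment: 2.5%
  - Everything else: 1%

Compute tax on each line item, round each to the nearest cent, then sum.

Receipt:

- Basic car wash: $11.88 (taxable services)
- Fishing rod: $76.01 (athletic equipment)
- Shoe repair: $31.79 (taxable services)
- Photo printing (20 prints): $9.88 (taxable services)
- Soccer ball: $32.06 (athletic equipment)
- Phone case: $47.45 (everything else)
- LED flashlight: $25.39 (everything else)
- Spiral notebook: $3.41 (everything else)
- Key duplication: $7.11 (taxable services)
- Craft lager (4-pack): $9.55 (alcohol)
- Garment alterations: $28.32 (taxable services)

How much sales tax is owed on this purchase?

$14.22

Basic car wash $11.88: taxable services → 0% + 0.5% municipal = 0.5% → $0.06
Fishing rod $76.01: athletic equipment → 3.5% + 2.5% municipal = 6% → $4.56
Shoe repair $31.79: taxable services → 0% + 0.5% municipal = 0.5% → $0.16
Photo printing (20 prints) $9.88: taxable services → 0% + 0.5% municipal = 0.5% → $0.05
Soccer ball $32.06: athletic equipment → 3.5% + 2.5% municipal = 6% → $1.92
Phone case $47.45: everything else → 6.75% + 1% municipal = 7.75% → $3.68
LED flashlight $25.39: everything else → 6.75% + 1% municipal = 7.75% → $1.97
Spiral notebook $3.41: everything else → 6.75% + 1% municipal = 7.75% → $0.26
Key duplication $7.11: taxable services → 0% + 0.5% municipal = 0.5% → $0.04
Craft lager (4-pack) $9.55: alcohol → 12.75% + 1.75% municipal = 14.5% → $1.38
Garment alterations $28.32: taxable services → 0% + 0.5% municipal = 0.5% → $0.14
Total tax = $0.06 + $4.56 + $0.16 + $0.05 + $1.92 + $3.68 + $1.97 + $0.26 + $0.04 + $1.38 + $0.14 = $14.22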